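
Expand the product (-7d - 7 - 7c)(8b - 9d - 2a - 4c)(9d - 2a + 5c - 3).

(-7d - 7 - 7c)(8b - 9d - 2a - 4c)(9d - 2a + 5c - 3)
= (-56bd + 63d^2 + 14ad + 28cd - 56b + 63d + 14a + 28c - 56bc + 63cd + 14ac + 28c^2)(9d - 2a + 5c - 3)    [distributive law]
= (-56bd + 63d^2 + 14ad + 91cd - 56b + 63d + 14a + 28c - 56bc + 14ac + 28c^2)(9d - 2a + 5c - 3)    [combine like terms]
= -504bd^2 + 112abd - 280bcd + 168bd + 567d^3 - 126ad^2 + 315cd^2 - 189d^2 + 126ad^2 - 28a^2d + 70acd - 42ad + 819cd^2 - 182acd + 455c^2d - 273cd - 504bd + 112ab - 280bc + 168b + 567d^2 - 126ad + 315cd - 189d + 126ad - 28a^2 + 70ac - 42a + 252cd - 56ac + 140c^2 - 84c - 504bcd + 112abc - 280bc^2 + 168bc + 126acd - 28a^2c + 70ac^2 - 42ac + 252c^2d - 56ac^2 + 140c^3 - 84c^2    [distributive law]
= -504bd^2 + 112abd - 784bcd - 336bd + 567d^3 + 1134cd^2 + 378d^2 - 28a^2d + 14acd - 42ad + 707c^2d + 294cd + 112ab - 112bc + 168b - 189d - 28a^2 - 28ac - 42a + 56c^2 - 84c + 112abc - 280bc^2 - 28a^2c + 14ac^2 + 140c^3    [combine like terms]

-504bd^2 + 112abd - 784bcd - 336bd + 567d^3 + 1134cd^2 + 378d^2 - 28a^2d + 14acd - 42ad + 707c^2d + 294cd + 112ab - 112bc + 168b - 189d - 28a^2 - 28ac - 42a + 56c^2 - 84c + 112abc - 280bc^2 - 28a^2c + 14ac^2 + 140c^3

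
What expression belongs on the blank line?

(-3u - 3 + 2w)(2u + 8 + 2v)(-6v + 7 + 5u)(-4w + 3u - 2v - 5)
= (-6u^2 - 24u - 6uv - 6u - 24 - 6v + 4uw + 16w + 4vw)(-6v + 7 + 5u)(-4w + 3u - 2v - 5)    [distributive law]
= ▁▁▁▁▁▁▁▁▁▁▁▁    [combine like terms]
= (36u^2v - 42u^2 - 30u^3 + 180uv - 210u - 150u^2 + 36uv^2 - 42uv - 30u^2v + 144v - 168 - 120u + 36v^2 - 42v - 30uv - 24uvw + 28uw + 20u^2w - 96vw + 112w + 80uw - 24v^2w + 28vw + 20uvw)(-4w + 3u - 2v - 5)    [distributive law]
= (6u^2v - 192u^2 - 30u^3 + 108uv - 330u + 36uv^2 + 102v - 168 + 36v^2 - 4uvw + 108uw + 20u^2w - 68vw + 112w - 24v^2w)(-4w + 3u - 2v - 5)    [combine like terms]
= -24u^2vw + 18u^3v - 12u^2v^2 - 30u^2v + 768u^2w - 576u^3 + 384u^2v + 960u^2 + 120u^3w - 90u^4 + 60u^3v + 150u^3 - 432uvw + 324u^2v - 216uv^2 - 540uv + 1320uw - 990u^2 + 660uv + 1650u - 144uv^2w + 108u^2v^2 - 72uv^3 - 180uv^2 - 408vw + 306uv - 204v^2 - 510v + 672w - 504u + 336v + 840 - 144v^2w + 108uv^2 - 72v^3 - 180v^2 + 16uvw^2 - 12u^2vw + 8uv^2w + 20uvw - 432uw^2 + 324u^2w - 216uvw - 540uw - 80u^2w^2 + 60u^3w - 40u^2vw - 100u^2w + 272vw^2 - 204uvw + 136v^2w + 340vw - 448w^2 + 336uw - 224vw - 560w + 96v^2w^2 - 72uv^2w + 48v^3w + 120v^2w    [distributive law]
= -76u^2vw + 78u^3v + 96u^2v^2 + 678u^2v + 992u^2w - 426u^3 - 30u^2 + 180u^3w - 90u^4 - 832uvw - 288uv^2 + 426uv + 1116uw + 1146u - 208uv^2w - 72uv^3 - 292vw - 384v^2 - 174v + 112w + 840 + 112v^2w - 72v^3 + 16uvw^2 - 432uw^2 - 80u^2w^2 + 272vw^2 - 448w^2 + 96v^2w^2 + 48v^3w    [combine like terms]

Applying combine like terms to the line above:

(-6u^2 - 30u - 6uv - 24 - 6v + 4uw + 16w + 4vw)(-6v + 7 + 5u)(-4w + 3u - 2v - 5)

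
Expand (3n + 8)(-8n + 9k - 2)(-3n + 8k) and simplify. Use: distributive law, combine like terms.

(3n + 8)(-8n + 9k - 2)(-3n + 8k)
= (-24n^2 + 27kn - 6n - 64n + 72k - 16)(-3n + 8k)    [distributive law]
= (-24n^2 + 27kn - 70n + 72k - 16)(-3n + 8k)    [combine like terms]
= 72n^3 - 192kn^2 - 81kn^2 + 216k^2n + 210n^2 - 560kn - 216kn + 576k^2 + 48n - 128k    [distributive law]
= 72n^3 - 273kn^2 + 216k^2n + 210n^2 - 776kn + 576k^2 + 48n - 128k    [combine like terms]

72n^3 - 273kn^2 + 216k^2n + 210n^2 - 776kn + 576k^2 + 48n - 128k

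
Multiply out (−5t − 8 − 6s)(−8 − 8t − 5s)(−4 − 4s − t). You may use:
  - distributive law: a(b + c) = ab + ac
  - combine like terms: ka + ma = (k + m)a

(−5t − 8 − 6s)(−8 − 8t − 5s)(−4 − 4s − t)
= (40t + 40t^2 + 25st + 64 + 64t + 40s + 48s + 48st + 30s^2)(−4 − 4s − t)    [distributive law]
= (104t + 40t^2 + 73st + 64 + 88s + 30s^2)(−4 − 4s − t)    [combine like terms]
= −416t − 416st − 104t^2 − 160t^2 − 160st^2 − 40t^3 − 292st − 292s^2t − 73st^2 − 256 − 256s − 64t − 352s − 352s^2 − 88st − 120s^2 − 120s^3 − 30s^2t    [distributive law]
= −480t − 796st − 264t^2 − 233st^2 − 40t^3 − 322s^2t − 256 − 608s − 472s^2 − 120s^3    [combine like terms]

−480t − 796st − 264t^2 − 233st^2 − 40t^3 − 322s^2t − 256 − 608s − 472s^2 − 120s^3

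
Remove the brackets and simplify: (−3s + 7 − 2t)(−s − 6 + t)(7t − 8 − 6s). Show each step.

27s^2t − 90s^2 − 18s^3 − 29st + 164s + 5st^2 − 446t + 336 + 149t^2 − 14t^3

(−3s + 7 − 2t)(−s − 6 + t)(7t − 8 − 6s)
= (3s^2 + 18s − 3st − 7s − 42 + 7t + 2st + 12t − 2t^2)(7t − 8 − 6s)    [distributive law]
= (3s^2 + 11s − st − 42 + 19t − 2t^2)(7t − 8 − 6s)    [combine like terms]
= 21s^2t − 24s^2 − 18s^3 + 77st − 88s − 66s^2 − 7st^2 + 8st + 6s^2t − 294t + 336 + 252s + 133t^2 − 152t − 114st − 14t^3 + 16t^2 + 12st^2    [distributive law]
= 27s^2t − 90s^2 − 18s^3 − 29st + 164s + 5st^2 − 446t + 336 + 149t^2 − 14t^3    [combine like terms]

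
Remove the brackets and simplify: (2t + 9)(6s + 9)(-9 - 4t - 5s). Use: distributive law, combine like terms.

-414st - 48st² - 60s²t - 486t - 72t² - 891s - 270s² - 729

(2t + 9)(6s + 9)(-9 - 4t - 5s)
= (12st + 18t + 54s + 81)(-9 - 4t - 5s)    [distributive law]
= -108st - 48st² - 60s²t - 162t - 72t² - 90st - 486s - 216st - 270s² - 729 - 324t - 405s    [distributive law]
= -414st - 48st² - 60s²t - 486t - 72t² - 891s - 270s² - 729    [combine like terms]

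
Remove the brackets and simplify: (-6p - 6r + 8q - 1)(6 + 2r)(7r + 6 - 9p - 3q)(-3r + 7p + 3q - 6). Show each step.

-2564pr² - 1494p²r + 5496pqr - 1512pr - 3078p² + 3600pq + 720p + 2268p³ - 1296p²q - 1980pq² - 660pr³ - 156p²r² + 1432pqr² + 756p³r - 432p²qr - 660pq²r + 1518r³ - 3540qr² + 2838r² - 5004qr + 1728r + 2358q²r + 252r⁴ - 696qr³ + 588q²r² + 1782q² - 1944q - 432q³ - 144q³r + 216

(-6p - 6r + 8q - 1)(6 + 2r)(7r + 6 - 9p - 3q)(-3r + 7p + 3q - 6)
= (-36p - 12pr - 36r - 12r² + 48q + 16qr - 6 - 2r)(7r + 6 - 9p - 3q)(-3r + 7p + 3q - 6)    [distributive law]
= (-36p - 12pr - 38r - 12r² + 48q + 16qr - 6)(7r + 6 - 9p - 3q)(-3r + 7p + 3q - 6)    [combine like terms]
= (-252pr - 216p + 324p² + 108pq - 84pr² - 72pr + 108p²r + 36pqr - 266r² - 228r + 342pr + 114qr - 84r³ - 72r² + 108pr² + 36qr² + 336qr + 288q - 432pq - 144q² + 112qr² + 96qr - 144pqr - 48q²r - 42r - 36 + 54p + 18q)(-3r + 7p + 3q - 6)    [distributive law]
= (18pr - 162p + 324p² - 324pq + 24pr² + 108p²r - 108pqr - 338r² - 270r + 546qr - 84r³ + 148qr² + 306q - 144q² - 48q²r - 36)(-3r + 7p + 3q - 6)    [combine like terms]
= -54pr² + 126p²r + 54pqr - 108pr + 486pr - 1134p² - 486pq + 972p - 972p²r + 2268p³ + 972p²q - 1944p² + 972pqr - 2268p²q - 972pq² + 1944pq - 72pr³ + 168p²r² + 72pqr² - 144pr² - 324p²r² + 756p³r + 324p²qr - 648p²r + 324pqr² - 756p²qr - 324pq²r + 648pqr + 1014r³ - 2366pr² - 1014qr² + 2028r² + 810r² - 1890pr - 810qr + 1620r - 1638qr² + 3822pqr + 1638q²r - 3276qr + 252r⁴ - 588pr³ - 252qr³ + 504r³ - 444qr³ + 1036pqr² + 444q²r² - 888qr² - 918qr + 2142pq + 918q² - 1836q + 432q²r - 1008pq² - 432q³ + 864q² + 144q²r² - 336pq²r - 144q³r + 288q²r + 108r - 252p - 108q + 216    [distributive law]
= -2564pr² - 1494p²r + 5496pqr - 1512pr - 3078p² + 3600pq + 720p + 2268p³ - 1296p²q - 1980pq² - 660pr³ - 156p²r² + 1432pqr² + 756p³r - 432p²qr - 660pq²r + 1518r³ - 3540qr² + 2838r² - 5004qr + 1728r + 2358q²r + 252r⁴ - 696qr³ + 588q²r² + 1782q² - 1944q - 432q³ - 144q³r + 216    [combine like terms]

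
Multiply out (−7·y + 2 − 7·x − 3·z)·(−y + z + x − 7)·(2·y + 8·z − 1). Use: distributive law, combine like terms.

(−7·y + 2 − 7·x − 3·z)·(−y + z + x − 7)·(2·y + 8·z − 1)
= (7·y^2 − 7·y·z − 7·x·y + 49·y − 2·y + 2·z + 2·x − 14 + 7·x·y − 7·x·z − 7·x^2 + 49·x + 3·y·z − 3·z^2 − 3·x·z + 21·z)·(2·y + 8·z − 1)    [distributive law]
= (7·y^2 − 4·y·z + 47·y + 23·z + 51·x − 14 − 10·x·z − 7·x^2 − 3·z^2)·(2·y + 8·z − 1)    [combine like terms]
= 14·y^3 + 56·y^2·z − 7·y^2 − 8·y^2·z − 32·y·z^2 + 4·y·z + 94·y^2 + 376·y·z − 47·y + 46·y·z + 184·z^2 − 23·z + 102·x·y + 408·x·z − 51·x − 28·y − 112·z + 14 − 20·x·y·z − 80·x·z^2 + 10·x·z − 14·x^2·y − 56·x^2·z + 7·x^2 − 6·y·z^2 − 24·z^3 + 3·z^2    [distributive law]
= 14·y^3 + 48·y^2·z + 87·y^2 − 38·y·z^2 + 426·y·z − 75·y + 187·z^2 − 135·z + 102·x·y + 418·x·z − 51·x + 14 − 20·x·y·z − 80·x·z^2 − 14·x^2·y − 56·x^2·z + 7·x^2 − 24·z^3    [combine like terms]

14·y^3 + 48·y^2·z + 87·y^2 − 38·y·z^2 + 426·y·z − 75·y + 187·z^2 − 135·z + 102·x·y + 418·x·z − 51·x + 14 − 20·x·y·z − 80·x·z^2 − 14·x^2·y − 56·x^2·z + 7·x^2 − 24·z^3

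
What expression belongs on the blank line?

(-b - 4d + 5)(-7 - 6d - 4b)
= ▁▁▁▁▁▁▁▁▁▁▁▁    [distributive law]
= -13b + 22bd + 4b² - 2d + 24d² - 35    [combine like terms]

Applying distributive law to the line above:

7b + 6bd + 4b² + 28d + 24d² + 16bd - 35 - 30d - 20b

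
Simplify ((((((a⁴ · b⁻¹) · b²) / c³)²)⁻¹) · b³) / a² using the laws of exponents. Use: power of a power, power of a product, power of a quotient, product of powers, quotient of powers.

a⁻¹⁰·b·c⁶

((((((a⁴ · b⁻¹) · b²) / c³)²)⁻¹) · b³) / a²
= (((((a⁴ · b⁻¹) · b²) / c³)⁻²) · b³) / a²    [power of a power]
= (((((a⁴ · b⁻¹) · b²)⁻²) / ((c³)⁻²)) · b³) / a²    [power of a quotient]
= (((((a⁴ · b⁻¹)⁻²) · ((b²)⁻²)) / ((c³)⁻²)) · b³) / a²    [power of a product]
= ((((((a⁴)⁻²) · ((b⁻¹)⁻²)) · ((b²)⁻²)) / ((c³)⁻²)) · b³) / a²    [power of a product]
= ((((a⁻⁸ · ((b⁻¹)⁻²)) · ((b²)⁻²)) / ((c³)⁻²)) · b³) / a²    [power of a power]
= ((((a⁻⁸ · b²) · ((b²)⁻²)) / ((c³)⁻²)) · b³) / a²    [power of a power]
= ((((a⁻⁸ · b²) · b⁻⁴) / ((c³)⁻²)) · b³) / a²    [power of a power]
= ((((a⁻⁸ · b²) · b⁻⁴) / c⁻⁶) · b³) / a²    [power of a power]
= a⁻¹⁰·b·c⁶    [quotient of powers; product of powers]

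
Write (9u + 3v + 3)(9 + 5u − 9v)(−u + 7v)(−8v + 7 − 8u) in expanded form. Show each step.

(9u + 3v + 3)(9 + 5u − 9v)(−u + 7v)(−8v + 7 − 8u)
= (81u + 45u^2 − 81uv + 27v + 15uv − 27v^2 + 27 + 15u − 27v)(−u + 7v)(−8v + 7 − 8u)    [distributive law]
= (96u + 45u^2 − 66uv − 27v^2 + 27)(−u + 7v)(−8v + 7 − 8u)    [combine like terms]
= (−96u^2 + 672uv − 45u^3 + 315u^2v + 66u^2v − 462uv^2 + 27uv^2 − 189v^3 − 27u + 189v)(−8v + 7 − 8u)    [distributive law]
= (−96u^2 + 672uv − 45u^3 + 381u^2v − 435uv^2 − 189v^3 − 27u + 189v)(−8v + 7 − 8u)    [combine like terms]
= 768u^2v − 672u^2 + 768u^3 − 5376uv^2 + 4704uv − 5376u^2v + 360u^3v − 315u^3 + 360u^4 − 3048u^2v^2 + 2667u^2v − 3048u^3v + 3480uv^3 − 3045uv^2 + 3480u^2v^2 + 1512v^4 − 1323v^3 + 1512uv^3 + 216uv − 189u + 216u^2 − 1512v^2 + 1323v − 1512uv    [distributive law]
= −1941u^2v − 456u^2 + 453u^3 − 8421uv^2 + 3408uv − 2688u^3v + 360u^4 + 432u^2v^2 + 4992uv^3 + 1512v^4 − 1323v^3 − 189u − 1512v^2 + 1323v    [combine like terms]

−1941u^2v − 456u^2 + 453u^3 − 8421uv^2 + 3408uv − 2688u^3v + 360u^4 + 432u^2v^2 + 4992uv^3 + 1512v^4 − 1323v^3 − 189u − 1512v^2 + 1323v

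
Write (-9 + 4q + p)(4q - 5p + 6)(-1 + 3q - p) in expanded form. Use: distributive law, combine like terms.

-150q - 52q² + 181pq + 3p - 46p² + 54 + 48q³ - 64pq² + p²q + 5p³

(-9 + 4q + p)(4q - 5p + 6)(-1 + 3q - p)
= (-36q + 45p - 54 + 16q² - 20pq + 24q + 4pq - 5p² + 6p)(-1 + 3q - p)    [distributive law]
= (-12q + 51p - 54 + 16q² - 16pq - 5p²)(-1 + 3q - p)    [combine like terms]
= 12q - 36q² + 12pq - 51p + 153pq - 51p² + 54 - 162q + 54p - 16q² + 48q³ - 16pq² + 16pq - 48pq² + 16p²q + 5p² - 15p²q + 5p³    [distributive law]
= -150q - 52q² + 181pq + 3p - 46p² + 54 + 48q³ - 64pq² + p²q + 5p³    [combine like terms]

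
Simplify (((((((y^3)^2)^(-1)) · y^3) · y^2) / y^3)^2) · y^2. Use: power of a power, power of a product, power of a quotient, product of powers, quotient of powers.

y^(-6)

(((((((y^3)^2)^(-1)) · y^3) · y^2) / y^3)^2) · y^2
= (((((((y^3)^2)^(-1)) · y^3) · y^2)^2) / ((y^3)^2)) · y^2    [power of a quotient]
= (((((((y^3)^2)^(-1)) · y^3)^2) · ((y^2)^2)) / ((y^3)^2)) · y^2    [power of a product]
= (((((((y^3)^2)^(-1))^2) · ((y^3)^2)) · ((y^2)^2)) / ((y^3)^2)) · y^2    [power of a product]
= ((((((y^3)^2)^(-2)) · ((y^3)^2)) · ((y^2)^2)) / ((y^3)^2)) · y^2    [power of a power]
= (((((y^3)^(-4)) · ((y^3)^2)) · ((y^2)^2)) / ((y^3)^2)) · y^2    [power of a power]
= (((y^(-12) · ((y^3)^2)) · ((y^2)^2)) / ((y^3)^2)) · y^2    [power of a power]
= (((y^(-12) · y^6) · ((y^2)^2)) / ((y^3)^2)) · y^2    [power of a power]
= ((y^(-6) · ((y^2)^2)) / ((y^3)^2)) · y^2    [product of powers]
= ((y^(-6) · y^4) / ((y^3)^2)) · y^2    [power of a power]
= (y^(-2) / ((y^3)^2)) · y^2    [product of powers]
= (y^(-2) / y^6) · y^2    [power of a power]
= y^(-8) · y^2    [quotient of powers]
= y^(-6)    [product of powers]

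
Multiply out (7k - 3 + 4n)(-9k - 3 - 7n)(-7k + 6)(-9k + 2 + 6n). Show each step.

-3969k^4 + 4662k^3 - 2709k^3n - 597k^2 + 3827k^2n - 540k - 1794kn + 1806k^2n^2 - 1534kn^2 + 108 + 432n - 12n^2 + 1176kn^3 - 1008n^3

(7k - 3 + 4n)(-9k - 3 - 7n)(-7k + 6)(-9k + 2 + 6n)
= (-63k^2 - 21k - 49kn + 27k + 9 + 21n - 36kn - 12n - 28n^2)(-7k + 6)(-9k + 2 + 6n)    [distributive law]
= (-63k^2 + 6k - 85kn + 9 + 9n - 28n^2)(-7k + 6)(-9k + 2 + 6n)    [combine like terms]
= (441k^3 - 378k^2 - 42k^2 + 36k + 595k^2n - 510kn - 63k + 54 - 63kn + 54n + 196kn^2 - 168n^2)(-9k + 2 + 6n)    [distributive law]
= (441k^3 - 420k^2 - 27k + 595k^2n - 573kn + 54 + 54n + 196kn^2 - 168n^2)(-9k + 2 + 6n)    [combine like terms]
= -3969k^4 + 882k^3 + 2646k^3n + 3780k^3 - 840k^2 - 2520k^2n + 243k^2 - 54k - 162kn - 5355k^3n + 1190k^2n + 3570k^2n^2 + 5157k^2n - 1146kn - 3438kn^2 - 486k + 108 + 324n - 486kn + 108n + 324n^2 - 1764k^2n^2 + 392kn^2 + 1176kn^3 + 1512kn^2 - 336n^2 - 1008n^3    [distributive law]
= -3969k^4 + 4662k^3 - 2709k^3n - 597k^2 + 3827k^2n - 540k - 1794kn + 1806k^2n^2 - 1534kn^2 + 108 + 432n - 12n^2 + 1176kn^3 - 1008n^3    [combine like terms]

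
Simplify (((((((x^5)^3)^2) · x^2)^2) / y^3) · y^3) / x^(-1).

x^65

(((((((x^5)^3)^2) · x^2)^2) / y^3) · y^3) / x^(-1)
= (((((((x^5)^3)^2)^2) · ((x^2)^2)) / y^3) · y^3) / x^(-1)    [power of a product]
= ((((((x^5)^3)^4) · ((x^2)^2)) / y^3) · y^3) / x^(-1)    [power of a power]
= (((((x^5)^12) · ((x^2)^2)) / y^3) · y^3) / x^(-1)    [power of a power]
= (((x^60 · ((x^2)^2)) / y^3) · y^3) / x^(-1)    [power of a power]
= (((x^60 · x^4) / y^3) · y^3) / x^(-1)    [power of a power]
= ((x^64 / y^3) · y^3) / x^(-1)    [product of powers]
= x^65    [quotient of powers]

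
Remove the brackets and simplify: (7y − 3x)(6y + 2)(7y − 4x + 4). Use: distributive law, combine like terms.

294y^3 − 294xy^2 + 266y^2 − 170xy + 56y + 72x^2y + 24x^2 − 24x

(7y − 3x)(6y + 2)(7y − 4x + 4)
= (42y^2 + 14y − 18xy − 6x)(7y − 4x + 4)    [distributive law]
= 294y^3 − 168xy^2 + 168y^2 + 98y^2 − 56xy + 56y − 126xy^2 + 72x^2y − 72xy − 42xy + 24x^2 − 24x    [distributive law]
= 294y^3 − 294xy^2 + 266y^2 − 170xy + 56y + 72x^2y + 24x^2 − 24x    [combine like terms]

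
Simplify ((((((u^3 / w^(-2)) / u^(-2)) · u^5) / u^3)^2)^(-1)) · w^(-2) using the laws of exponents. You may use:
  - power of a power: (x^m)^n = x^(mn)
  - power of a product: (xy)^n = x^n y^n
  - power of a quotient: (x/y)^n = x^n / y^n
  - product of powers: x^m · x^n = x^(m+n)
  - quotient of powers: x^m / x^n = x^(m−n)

((((((u^3 / w^(-2)) / u^(-2)) · u^5) / u^3)^2)^(-1)) · w^(-2)
= (((((u^3 / w^(-2)) / u^(-2)) · u^5) / u^3)^(-2)) · w^(-2)    [power of a power]
= (((((u^3 / w^(-2)) / u^(-2)) · u^5)^(-2)) / ((u^3)^(-2))) · w^(-2)    [power of a quotient]
= (((((u^3 / w^(-2)) / u^(-2))^(-2)) · ((u^5)^(-2))) / ((u^3)^(-2))) · w^(-2)    [power of a product]
= (((((u^3 / w^(-2))^(-2)) / ((u^(-2))^(-2))) · ((u^5)^(-2))) / ((u^3)^(-2))) · w^(-2)    [power of a quotient]
= ((((((u^3)^(-2)) / ((w^(-2))^(-2))) / ((u^(-2))^(-2))) · ((u^5)^(-2))) / ((u^3)^(-2))) · w^(-2)    [power of a quotient]
= ((((u^(-6) / ((w^(-2))^(-2))) / ((u^(-2))^(-2))) · ((u^5)^(-2))) / ((u^3)^(-2))) · w^(-2)    [power of a power]
= ((((u^(-6) / w^4) / ((u^(-2))^(-2))) · ((u^5)^(-2))) / ((u^3)^(-2))) · w^(-2)    [power of a power]
= ((((u^(-6) / w^4) / u^4) · ((u^5)^(-2))) / ((u^3)^(-2))) · w^(-2)    [power of a power]
= ((((u^(-6) / w^4) / u^4) · u^(-10)) / ((u^3)^(-2))) · w^(-2)    [power of a power]
= ((((u^(-6) / w^4) / u^4) · u^(-10)) / u^(-6)) · w^(-2)    [power of a power]
= u^(-14)w^(-6)    [quotient of powers; product of powers]

u^(-14)w^(-6)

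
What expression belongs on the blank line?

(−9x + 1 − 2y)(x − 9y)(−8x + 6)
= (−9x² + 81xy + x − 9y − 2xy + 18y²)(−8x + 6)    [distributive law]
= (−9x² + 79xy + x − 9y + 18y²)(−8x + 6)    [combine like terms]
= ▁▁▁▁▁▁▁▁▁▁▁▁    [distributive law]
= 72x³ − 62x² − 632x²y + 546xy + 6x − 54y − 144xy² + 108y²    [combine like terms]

By distributive law:

72x³ − 54x² − 632x²y + 474xy − 8x² + 6x + 72xy − 54y − 144xy² + 108y²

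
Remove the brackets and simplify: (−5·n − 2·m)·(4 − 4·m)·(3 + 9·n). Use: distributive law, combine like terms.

(−5·n − 2·m)·(4 − 4·m)·(3 + 9·n)
= (−20·n + 20·m·n − 8·m + 8·m^2)·(3 + 9·n)    [distributive law]
= −60·n − 180·n^2 + 60·m·n + 180·m·n^2 − 24·m − 72·m·n + 24·m^2 + 72·m^2·n    [distributive law]
= −60·n − 180·n^2 − 12·m·n + 180·m·n^2 − 24·m + 24·m^2 + 72·m^2·n    [combine like terms]

−60·n − 180·n^2 − 12·m·n + 180·m·n^2 − 24·m + 24·m^2 + 72·m^2·n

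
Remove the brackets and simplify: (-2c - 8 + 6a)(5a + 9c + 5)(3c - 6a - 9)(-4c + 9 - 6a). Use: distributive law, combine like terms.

-636ac^3 + 2400ac^2 - 744a^2c^2 - 1122a^2c + 1764a^3c - 4434ac + 216c^4 - 150c^3 - 3228c^2 + 4122c - 3870a^2 - 360a^3 + 810a + 3240 + 1080a^4

(-2c - 8 + 6a)(5a + 9c + 5)(3c - 6a - 9)(-4c + 9 - 6a)
= (-10ac - 18c^2 - 10c - 40a - 72c - 40 + 30a^2 + 54ac + 30a)(3c - 6a - 9)(-4c + 9 - 6a)    [distributive law]
= (44ac - 18c^2 - 82c - 10a - 40 + 30a^2)(3c - 6a - 9)(-4c + 9 - 6a)    [combine like terms]
= (132ac^2 - 264a^2c - 396ac - 54c^3 + 108ac^2 + 162c^2 - 246c^2 + 492ac + 738c - 30ac + 60a^2 + 90a - 120c + 240a + 360 + 90a^2c - 180a^3 - 270a^2)(-4c + 9 - 6a)    [distributive law]
= (240ac^2 - 174a^2c + 66ac - 54c^3 - 84c^2 + 618c - 210a^2 + 330a + 360 - 180a^3)(-4c + 9 - 6a)    [combine like terms]
= -960ac^3 + 2160ac^2 - 1440a^2c^2 + 696a^2c^2 - 1566a^2c + 1044a^3c - 264ac^2 + 594ac - 396a^2c + 216c^4 - 486c^3 + 324ac^3 + 336c^3 - 756c^2 + 504ac^2 - 2472c^2 + 5562c - 3708ac + 840a^2c - 1890a^2 + 1260a^3 - 1320ac + 2970a - 1980a^2 - 1440c + 3240 - 2160a + 720a^3c - 1620a^3 + 1080a^4    [distributive law]
= -636ac^3 + 2400ac^2 - 744a^2c^2 - 1122a^2c + 1764a^3c - 4434ac + 216c^4 - 150c^3 - 3228c^2 + 4122c - 3870a^2 - 360a^3 + 810a + 3240 + 1080a^4    [combine like terms]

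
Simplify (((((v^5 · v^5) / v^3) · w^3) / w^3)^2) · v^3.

(((((v^5 · v^5) / v^3) · w^3) / w^3)^2) · v^3
= (((((v^5 · v^5) / v^3) · w^3)^2) / ((w^3)^2)) · v^3    [power of a quotient]
= (((((v^5 · v^5) / v^3)^2) · ((w^3)^2)) / ((w^3)^2)) · v^3    [power of a product]
= (((((v^5 · v^5)^2) / ((v^3)^2)) · ((w^3)^2)) / ((w^3)^2)) · v^3    [power of a quotient]
= ((((((v^5)^2) · ((v^5)^2)) / ((v^3)^2)) · ((w^3)^2)) / ((w^3)^2)) · v^3    [power of a product]
= ((((v^10 · ((v^5)^2)) / ((v^3)^2)) · ((w^3)^2)) / ((w^3)^2)) · v^3    [power of a power]
= ((((v^10 · v^10) / ((v^3)^2)) · ((w^3)^2)) / ((w^3)^2)) · v^3    [power of a power]
= (((v^20 / ((v^3)^2)) · ((w^3)^2)) / ((w^3)^2)) · v^3    [product of powers]
= (((v^20 / v^6) · ((w^3)^2)) / ((w^3)^2)) · v^3    [power of a power]
= ((v^14 · ((w^3)^2)) / ((w^3)^2)) · v^3    [quotient of powers]
= ((v^14 · w^6) / ((w^3)^2)) · v^3    [power of a power]
= ((v^14 · w^6) / w^6) · v^3    [power of a power]
= v^17    [quotient of powers; product of powers]

v^17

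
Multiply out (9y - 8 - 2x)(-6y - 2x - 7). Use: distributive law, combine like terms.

-54y² - 6xy - 15y + 30x + 56 + 4x²

(9y - 8 - 2x)(-6y - 2x - 7)
= -54y² - 18xy - 63y + 48y + 16x + 56 + 12xy + 4x² + 14x    [distributive law]
= -54y² - 6xy - 15y + 30x + 56 + 4x²    [combine like terms]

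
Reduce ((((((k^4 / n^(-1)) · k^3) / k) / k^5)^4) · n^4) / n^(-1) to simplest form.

((((((k^4 / n^(-1)) · k^3) / k) / k^5)^4) · n^4) / n^(-1)
= ((((((k^4 / n^(-1)) · k^3) / k)^4) / ((k^5)^4)) · n^4) / n^(-1)    [power of a quotient]
= ((((((k^4 / n^(-1)) · k^3)^4) / (k^4)) / ((k^5)^4)) · n^4) / n^(-1)    [power of a quotient]
= ((((((k^4 / n^(-1))^4) · ((k^3)^4)) / (k^4)) / ((k^5)^4)) · n^4) / n^(-1)    [power of a product]
= (((((((k^4)^4) / ((n^(-1))^4)) · ((k^3)^4)) / (k^4)) / ((k^5)^4)) · n^4) / n^(-1)    [power of a quotient]
= (((((k^16 / ((n^(-1))^4)) · ((k^3)^4)) / (k^4)) / ((k^5)^4)) · n^4) / n^(-1)    [power of a power]
= (((((k^16 / n^(-4)) · ((k^3)^4)) / (k^4)) / ((k^5)^4)) · n^4) / n^(-1)    [power of a power]
= (((((k^16 / n^(-4)) · k^12) / (k^4)) / ((k^5)^4)) · n^4) / n^(-1)    [power of a power]
= (((((k^16 / n^(-4)) · k^12) / k^4) / k^20) · n^4) / n^(-1)    [power of a power]
= k^4n^9    [quotient of powers; product of powers]

k^4n^9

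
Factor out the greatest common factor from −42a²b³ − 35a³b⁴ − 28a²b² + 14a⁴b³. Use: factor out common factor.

7a²b²(−6b − 5ab² − 4 + 2a²b)

−42a²b³ − 35a³b⁴ − 28a²b² + 14a⁴b³
= 7(−6a²b³ − 5a³b⁴ − 4a²b² + 2a⁴b³)    [factor out 7]
= 7a²b²(−6b − 5ab² − 4 + 2a²b)    [factor out a²b²]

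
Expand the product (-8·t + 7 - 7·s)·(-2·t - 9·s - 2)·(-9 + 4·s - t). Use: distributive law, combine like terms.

-146·t^2 - 22·s·t^2 - 16·t^3 - 717·s·t + 281·s^2·t - 4·t + 385·s - 763·s^2 + 126 + 252·s^3

(-8·t + 7 - 7·s)·(-2·t - 9·s - 2)·(-9 + 4·s - t)
= (16·t^2 + 72·s·t + 16·t - 14·t - 63·s - 14 + 14·s·t + 63·s^2 + 14·s)·(-9 + 4·s - t)    [distributive law]
= (16·t^2 + 86·s·t + 2·t - 49·s - 14 + 63·s^2)·(-9 + 4·s - t)    [combine like terms]
= -144·t^2 + 64·s·t^2 - 16·t^3 - 774·s·t + 344·s^2·t - 86·s·t^2 - 18·t + 8·s·t - 2·t^2 + 441·s - 196·s^2 + 49·s·t + 126 - 56·s + 14·t - 567·s^2 + 252·s^3 - 63·s^2·t    [distributive law]
= -146·t^2 - 22·s·t^2 - 16·t^3 - 717·s·t + 281·s^2·t - 4·t + 385·s - 763·s^2 + 126 + 252·s^3    [combine like terms]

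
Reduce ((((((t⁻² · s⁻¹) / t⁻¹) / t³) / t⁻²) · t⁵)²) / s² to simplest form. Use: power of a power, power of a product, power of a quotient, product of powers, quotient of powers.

((((((t⁻² · s⁻¹) / t⁻¹) / t³) / t⁻²) · t⁵)²) / s²
= ((((((t⁻² · s⁻¹) / t⁻¹) / t³) / t⁻²)²) · ((t⁵)²)) / s²    [power of a product]
= ((((((t⁻² · s⁻¹) / t⁻¹) / t³)²) / ((t⁻²)²)) · ((t⁵)²)) / s²    [power of a quotient]
= ((((((t⁻² · s⁻¹) / t⁻¹)²) / ((t³)²)) / ((t⁻²)²)) · ((t⁵)²)) / s²    [power of a quotient]
= ((((((t⁻² · s⁻¹)²) / ((t⁻¹)²)) / ((t³)²)) / ((t⁻²)²)) · ((t⁵)²)) / s²    [power of a quotient]
= (((((((t⁻²)²) · ((s⁻¹)²)) / ((t⁻¹)²)) / ((t³)²)) / ((t⁻²)²)) · ((t⁵)²)) / s²    [power of a product]
= (((((t⁻⁴ · ((s⁻¹)²)) / ((t⁻¹)²)) / ((t³)²)) / ((t⁻²)²)) · ((t⁵)²)) / s²    [power of a power]
= (((((t⁻⁴ · s⁻²) / ((t⁻¹)²)) / ((t³)²)) / ((t⁻²)²)) · ((t⁵)²)) / s²    [power of a power]
= (((((t⁻⁴ · s⁻²) / t⁻²) / ((t³)²)) / ((t⁻²)²)) · ((t⁵)²)) / s²    [power of a power]
= (((((t⁻⁴ · s⁻²) / t⁻²) / t⁶) / ((t⁻²)²)) · ((t⁵)²)) / s²    [power of a power]
= (((((t⁻⁴ · s⁻²) / t⁻²) / t⁶) / t⁻⁴) · ((t⁵)²)) / s²    [power of a power]
= (((((t⁻⁴ · s⁻²) / t⁻²) / t⁶) / t⁻⁴) · t¹⁰) / s²    [power of a power]
= s⁻⁴·t⁶    [quotient of powers; product of powers]

s⁻⁴·t⁶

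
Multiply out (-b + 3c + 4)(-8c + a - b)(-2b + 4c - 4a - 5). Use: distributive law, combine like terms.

-6b^2c + 68bc^2 - 30abc + 23bc - 2ab^2 + 4a^2b + 13ab - 2b^3 + 3b^2 - 96c^3 + 108ac^2 - 8c^2 - 12a^2c + 129ac + 160c - 16a^2 - 20a + 20b

(-b + 3c + 4)(-8c + a - b)(-2b + 4c - 4a - 5)
= (8bc - ab + b^2 - 24c^2 + 3ac - 3bc - 32c + 4a - 4b)(-2b + 4c - 4a - 5)    [distributive law]
= (5bc - ab + b^2 - 24c^2 + 3ac - 32c + 4a - 4b)(-2b + 4c - 4a - 5)    [combine like terms]
= -10b^2c + 20bc^2 - 20abc - 25bc + 2ab^2 - 4abc + 4a^2b + 5ab - 2b^3 + 4b^2c - 4ab^2 - 5b^2 + 48bc^2 - 96c^3 + 96ac^2 + 120c^2 - 6abc + 12ac^2 - 12a^2c - 15ac + 64bc - 128c^2 + 128ac + 160c - 8ab + 16ac - 16a^2 - 20a + 8b^2 - 16bc + 16ab + 20b    [distributive law]
= -6b^2c + 68bc^2 - 30abc + 23bc - 2ab^2 + 4a^2b + 13ab - 2b^3 + 3b^2 - 96c^3 + 108ac^2 - 8c^2 - 12a^2c + 129ac + 160c - 16a^2 - 20a + 20b    [combine like terms]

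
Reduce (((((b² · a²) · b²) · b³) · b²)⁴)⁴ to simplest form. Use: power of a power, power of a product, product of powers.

(((((b² · a²) · b²) · b³) · b²)⁴)⁴
= ((((b² · a²) · b²) · b³) · b²)¹⁶    [power of a power]
= ((((b² · a²) · b²) · b³)¹⁶) · ((b²)¹⁶)    [power of a product]
= ((((b² · a²) · b²)¹⁶) · ((b³)¹⁶)) · ((b²)¹⁶)    [power of a product]
= ((((b² · a²)¹⁶) · ((b²)¹⁶)) · ((b³)¹⁶)) · ((b²)¹⁶)    [power of a product]
= (((((b²)¹⁶) · ((a²)¹⁶)) · ((b²)¹⁶)) · ((b³)¹⁶)) · ((b²)¹⁶)    [power of a product]
= (((b³² · ((a²)¹⁶)) · ((b²)¹⁶)) · ((b³)¹⁶)) · ((b²)¹⁶)    [power of a power]
= (((b³² · a³²) · ((b²)¹⁶)) · ((b³)¹⁶)) · ((b²)¹⁶)    [power of a power]
= (((b³² · a³²) · b³²) · ((b³)¹⁶)) · ((b²)¹⁶)    [power of a power]
= (((b³² · a³²) · b³²) · b⁴⁸) · ((b²)¹⁶)    [power of a power]
= (((b³² · a³²) · b³²) · b⁴⁸) · b³²    [power of a power]
= a³²b¹⁴⁴    [product of powers]

a³²b¹⁴⁴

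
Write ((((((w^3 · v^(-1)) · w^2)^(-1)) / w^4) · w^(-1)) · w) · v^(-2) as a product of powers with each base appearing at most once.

((((((w^3 · v^(-1)) · w^2)^(-1)) / w^4) · w^(-1)) · w) · v^(-2)
= ((((((w^3 · v^(-1))^(-1)) · ((w^2)^(-1))) / w^4) · w^(-1)) · w) · v^(-2)    [power of a product]
= (((((((w^3)^(-1)) · ((v^(-1))^(-1))) · ((w^2)^(-1))) / w^4) · w^(-1)) · w) · v^(-2)    [power of a product]
= (((((w^(-3) · ((v^(-1))^(-1))) · ((w^2)^(-1))) / w^4) · w^(-1)) · w) · v^(-2)    [power of a power]
= (((((w^(-3) · v) · ((w^2)^(-1))) / w^4) · w^(-1)) · w) · v^(-2)    [power of a power]
= (((((w^(-3) · v) · w^(-2)) / w^4) · w^(-1)) · w) · v^(-2)    [power of a power]
= v^(-1)w^(-9)    [quotient of powers; product of powers]

v^(-1)w^(-9)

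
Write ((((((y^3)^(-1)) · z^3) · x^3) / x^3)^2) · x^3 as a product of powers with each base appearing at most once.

((((((y^3)^(-1)) · z^3) · x^3) / x^3)^2) · x^3
= ((((((y^3)^(-1)) · z^3) · x^3)^2) / ((x^3)^2)) · x^3    [power of a quotient]
= ((((((y^3)^(-1)) · z^3)^2) · ((x^3)^2)) / ((x^3)^2)) · x^3    [power of a product]
= ((((((y^3)^(-1))^2) · ((z^3)^2)) · ((x^3)^2)) / ((x^3)^2)) · x^3    [power of a product]
= (((((y^3)^(-2)) · ((z^3)^2)) · ((x^3)^2)) / ((x^3)^2)) · x^3    [power of a power]
= (((y^(-6) · ((z^3)^2)) · ((x^3)^2)) / ((x^3)^2)) · x^3    [power of a power]
= (((y^(-6) · z^6) · ((x^3)^2)) / ((x^3)^2)) · x^3    [power of a power]
= (((y^(-6) · z^6) · x^6) / ((x^3)^2)) · x^3    [power of a power]
= (((y^(-6) · z^6) · x^6) / x^6) · x^3    [power of a power]
= x^3y^(-6)z^6    [quotient of powers; product of powers]

x^3y^(-6)z^6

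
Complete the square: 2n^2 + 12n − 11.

2(n + 3)^2 − 29

2n^2 + 12n − 11
= 2(n^2 + 6n) − 11    [factor out 2 from the n-terms]
= 2(n^2 + 6n + 9 − 9) − 11    [add and subtract 9 inside the bracket]
= 2(n + 3)^2 − 18 − 11    [perfect-square identity]
= 2(n + 3)^2 − 29    [combine constants]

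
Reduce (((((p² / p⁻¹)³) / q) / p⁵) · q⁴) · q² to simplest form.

(((((p² / p⁻¹)³) / q) / p⁵) · q⁴) · q²
= ((((((p²)³) / ((p⁻¹)³)) / q) / p⁵) · q⁴) · q²    [power of a quotient]
= ((((p⁶ / ((p⁻¹)³)) / q) / p⁵) · q⁴) · q²    [power of a power]
= ((((p⁶ / p⁻³) / q) / p⁵) · q⁴) · q²    [power of a power]
= (((p⁹ / q) / p⁵) · q⁴) · q²    [quotient of powers]
= p⁴q⁵    [quotient of powers; product of powers]

p⁴q⁵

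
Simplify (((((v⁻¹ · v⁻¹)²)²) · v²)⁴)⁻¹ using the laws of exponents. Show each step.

(((((v⁻¹ · v⁻¹)²)²) · v²)⁴)⁻¹
= ((((v⁻¹ · v⁻¹)²)²) · v²)⁻⁴    [power of a power]
= ((((v⁻¹ · v⁻¹)²)²)⁻⁴) · ((v²)⁻⁴)    [power of a product]
= (((v⁻¹ · v⁻¹)²)⁻⁸) · ((v²)⁻⁴)    [power of a power]
= ((v⁻¹ · v⁻¹)⁻¹⁶) · ((v²)⁻⁴)    [power of a power]
= (((v⁻¹)⁻¹⁶) · ((v⁻¹)⁻¹⁶)) · ((v²)⁻⁴)    [power of a product]
= (v¹⁶ · ((v⁻¹)⁻¹⁶)) · ((v²)⁻⁴)    [power of a power]
= (v¹⁶ · v¹⁶) · ((v²)⁻⁴)    [power of a power]
= v³² · ((v²)⁻⁴)    [product of powers]
= v³² · v⁻⁸    [power of a power]
= v²⁴    [product of powers]

v²⁴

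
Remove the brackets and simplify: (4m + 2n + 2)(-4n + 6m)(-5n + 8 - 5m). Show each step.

(4m + 2n + 2)(-4n + 6m)(-5n + 8 - 5m)
= (-16mn + 24m² - 8n² + 12mn - 8n + 12m)(-5n + 8 - 5m)    [distributive law]
= (-4mn + 24m² - 8n² - 8n + 12m)(-5n + 8 - 5m)    [combine like terms]
= 20mn² - 32mn + 20m²n - 120m²n + 192m² - 120m³ + 40n³ - 64n² + 40mn² + 40n² - 64n + 40mn - 60mn + 96m - 60m²    [distributive law]
= 60mn² - 52mn - 100m²n + 132m² - 120m³ + 40n³ - 24n² - 64n + 96m    [combine like terms]

60mn² - 52mn - 100m²n + 132m² - 120m³ + 40n³ - 24n² - 64n + 96m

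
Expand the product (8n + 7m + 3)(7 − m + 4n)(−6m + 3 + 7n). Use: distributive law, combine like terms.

(8n + 7m + 3)(7 − m + 4n)(−6m + 3 + 7n)
= (56n − 8mn + 32n^2 + 49m − 7m^2 + 28mn + 21 − 3m + 12n)(−6m + 3 + 7n)    [distributive law]
= (68n + 20mn + 32n^2 + 46m − 7m^2 + 21)(−6m + 3 + 7n)    [combine like terms]
= −408mn + 204n + 476n^2 − 120m^2n + 60mn + 140mn^2 − 192mn^2 + 96n^2 + 224n^3 − 276m^2 + 138m + 322mn + 42m^3 − 21m^2 − 49m^2n − 126m + 63 + 147n    [distributive law]
= −26mn + 351n + 572n^2 − 169m^2n − 52mn^2 + 224n^3 − 297m^2 + 12m + 42m^3 + 63    [combine like terms]

−26mn + 351n + 572n^2 − 169m^2n − 52mn^2 + 224n^3 − 297m^2 + 12m + 42m^3 + 63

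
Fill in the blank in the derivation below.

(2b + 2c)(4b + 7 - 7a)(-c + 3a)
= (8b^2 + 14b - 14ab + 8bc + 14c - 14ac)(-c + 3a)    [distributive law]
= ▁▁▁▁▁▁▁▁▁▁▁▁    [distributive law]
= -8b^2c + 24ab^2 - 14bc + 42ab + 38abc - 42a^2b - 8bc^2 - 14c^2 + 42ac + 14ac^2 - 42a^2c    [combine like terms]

By distributive law:

-8b^2c + 24ab^2 - 14bc + 42ab + 14abc - 42a^2b - 8bc^2 + 24abc - 14c^2 + 42ac + 14ac^2 - 42a^2c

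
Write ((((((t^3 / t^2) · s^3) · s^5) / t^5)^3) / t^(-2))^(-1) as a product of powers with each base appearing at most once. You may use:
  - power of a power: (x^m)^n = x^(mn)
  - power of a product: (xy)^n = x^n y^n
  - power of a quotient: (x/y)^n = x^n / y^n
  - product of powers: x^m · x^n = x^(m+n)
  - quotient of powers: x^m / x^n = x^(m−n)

s^(-24)·t^10

((((((t^3 / t^2) · s^3) · s^5) / t^5)^3) / t^(-2))^(-1)
= ((((((t^3 / t^2) · s^3) · s^5) / t^5)^3)^(-1)) / ((t^(-2))^(-1))    [power of a quotient]
= (((((t^3 / t^2) · s^3) · s^5) / t^5)^(-3)) / ((t^(-2))^(-1))    [power of a power]
= (((((t^3 / t^2) · s^3) · s^5)^(-3)) / ((t^5)^(-3))) / ((t^(-2))^(-1))    [power of a quotient]
= (((((t^3 / t^2) · s^3)^(-3)) · ((s^5)^(-3))) / ((t^5)^(-3))) / ((t^(-2))^(-1))    [power of a product]
= (((((t^3 / t^2)^(-3)) · ((s^3)^(-3))) · ((s^5)^(-3))) / ((t^5)^(-3))) / ((t^(-2))^(-1))    [power of a product]
= ((((((t^3)^(-3)) / ((t^2)^(-3))) · ((s^3)^(-3))) · ((s^5)^(-3))) / ((t^5)^(-3))) / ((t^(-2))^(-1))    [power of a quotient]
= ((((t^(-9) / ((t^2)^(-3))) · ((s^3)^(-3))) · ((s^5)^(-3))) / ((t^5)^(-3))) / ((t^(-2))^(-1))    [power of a power]
= ((((t^(-9) / t^(-6)) · ((s^3)^(-3))) · ((s^5)^(-3))) / ((t^5)^(-3))) / ((t^(-2))^(-1))    [power of a power]
= (((t^(-3) · ((s^3)^(-3))) · ((s^5)^(-3))) / ((t^5)^(-3))) / ((t^(-2))^(-1))    [quotient of powers]
= (((t^(-3) · s^(-9)) · ((s^5)^(-3))) / ((t^5)^(-3))) / ((t^(-2))^(-1))    [power of a power]
= (((t^(-3) · s^(-9)) · s^(-15)) / ((t^5)^(-3))) / ((t^(-2))^(-1))    [power of a power]
= (((t^(-3) · s^(-9)) · s^(-15)) / t^(-15)) / ((t^(-2))^(-1))    [power of a power]
= (((t^(-3) · s^(-9)) · s^(-15)) / t^(-15)) / t^2    [power of a power]
= s^(-24)·t^10    [quotient of powers; product of powers]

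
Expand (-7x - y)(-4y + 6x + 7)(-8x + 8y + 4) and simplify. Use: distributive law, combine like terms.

(-7x - y)(-4y + 6x + 7)(-8x + 8y + 4)
= (28xy - 42x^2 - 49x + 4y^2 - 6xy - 7y)(-8x + 8y + 4)    [distributive law]
= (22xy - 42x^2 - 49x + 4y^2 - 7y)(-8x + 8y + 4)    [combine like terms]
= -176x^2y + 176xy^2 + 88xy + 336x^3 - 336x^2y - 168x^2 + 392x^2 - 392xy - 196x - 32xy^2 + 32y^3 + 16y^2 + 56xy - 56y^2 - 28y    [distributive law]
= -512x^2y + 144xy^2 - 248xy + 336x^3 + 224x^2 - 196x + 32y^3 - 40y^2 - 28y    [combine like terms]

-512x^2y + 144xy^2 - 248xy + 336x^3 + 224x^2 - 196x + 32y^3 - 40y^2 - 28y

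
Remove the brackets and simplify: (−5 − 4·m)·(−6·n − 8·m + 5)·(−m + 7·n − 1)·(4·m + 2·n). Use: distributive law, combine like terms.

(−5 − 4·m)·(−6·n − 8·m + 5)·(−m + 7·n − 1)·(4·m + 2·n)
= (30·n + 40·m − 25 + 24·m·n + 32·m^2 − 20·m)·(−m + 7·n − 1)·(4·m + 2·n)    [distributive law]
= (30·n + 20·m − 25 + 24·m·n + 32·m^2)·(−m + 7·n − 1)·(4·m + 2·n)    [combine like terms]
= (−30·m·n + 210·n^2 − 30·n − 20·m^2 + 140·m·n − 20·m + 25·m − 175·n + 25 − 24·m^2·n + 168·m·n^2 − 24·m·n − 32·m^3 + 224·m^2·n − 32·m^2)·(4·m + 2·n)    [distributive law]
= (86·m·n + 210·n^2 − 205·n − 52·m^2 + 5·m + 25 + 200·m^2·n + 168·m·n^2 − 32·m^3)·(4·m + 2·n)    [combine like terms]
= 344·m^2·n + 172·m·n^2 + 840·m·n^2 + 420·n^3 − 820·m·n − 410·n^2 − 208·m^3 − 104·m^2·n + 20·m^2 + 10·m·n + 100·m + 50·n + 800·m^3·n + 400·m^2·n^2 + 672·m^2·n^2 + 336·m·n^3 − 128·m^4 − 64·m^3·n    [distributive law]
= 240·m^2·n + 1012·m·n^2 + 420·n^3 − 810·m·n − 410·n^2 − 208·m^3 + 20·m^2 + 100·m + 50·n + 736·m^3·n + 1072·m^2·n^2 + 336·m·n^3 − 128·m^4    [combine like terms]

240·m^2·n + 1012·m·n^2 + 420·n^3 − 810·m·n − 410·n^2 − 208·m^3 + 20·m^2 + 100·m + 50·n + 736·m^3·n + 1072·m^2·n^2 + 336·m·n^3 − 128·m^4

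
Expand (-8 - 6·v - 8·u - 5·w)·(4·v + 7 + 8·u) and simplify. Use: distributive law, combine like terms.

-74·v - 56 - 120·u - 24·v² - 80·u·v - 64·u² - 20·v·w - 35·w - 40·u·w

(-8 - 6·v - 8·u - 5·w)·(4·v + 7 + 8·u)
= -32·v - 56 - 64·u - 24·v² - 42·v - 48·u·v - 32·u·v - 56·u - 64·u² - 20·v·w - 35·w - 40·u·w    [distributive law]
= -74·v - 56 - 120·u - 24·v² - 80·u·v - 64·u² - 20·v·w - 35·w - 40·u·w    [combine like terms]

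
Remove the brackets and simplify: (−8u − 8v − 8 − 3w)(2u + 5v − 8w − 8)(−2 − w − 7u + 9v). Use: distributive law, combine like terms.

−304u² − 390u²w + 112u³ + 248u²v + 376uv + 235uvw − 224uv² − 780uw − 226uw² − 544u + 296v² + 481v²w − 360v³ + 670vw + 167vw² + 528v − 240w − 136w² − 128 − 24w³

(−8u − 8v − 8 − 3w)(2u + 5v − 8w − 8)(−2 − w − 7u + 9v)
= (−16u² − 40uv + 64uw + 64u − 16uv − 40v² + 64vw + 64v − 16u − 40v + 64w + 64 − 6uw − 15vw + 24w² + 24w)(−2 − w − 7u + 9v)    [distributive law]
= (−16u² − 56uv + 58uw + 48u − 40v² + 49vw + 24v + 88w + 64 + 24w²)(−2 − w − 7u + 9v)    [combine like terms]
= 32u² + 16u²w + 112u³ − 144u²v + 112uv + 56uvw + 392u²v − 504uv² − 116uw − 58uw² − 406u²w + 522uvw − 96u − 48uw − 336u² + 432uv + 80v² + 40v²w + 280uv² − 360v³ − 98vw − 49vw² − 343uvw + 441v²w − 48v − 24vw − 168uv + 216v² − 176w − 88w² − 616uw + 792vw − 128 − 64w − 448u + 576v − 48w² − 24w³ − 168uw² + 216vw²    [distributive law]
= −304u² − 390u²w + 112u³ + 248u²v + 376uv + 235uvw − 224uv² − 780uw − 226uw² − 544u + 296v² + 481v²w − 360v³ + 670vw + 167vw² + 528v − 240w − 136w² − 128 − 24w³    [combine like terms]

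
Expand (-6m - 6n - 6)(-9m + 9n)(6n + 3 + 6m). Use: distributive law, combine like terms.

(-6m - 6n - 6)(-9m + 9n)(6n + 3 + 6m)
= (54m^2 - 54mn + 54mn - 54n^2 + 54m - 54n)(6n + 3 + 6m)    [distributive law]
= (54m^2 - 54n^2 + 54m - 54n)(6n + 3 + 6m)    [combine like terms]
= 324m^2n + 162m^2 + 324m^3 - 324n^3 - 162n^2 - 324mn^2 + 324mn + 162m + 324m^2 - 324n^2 - 162n - 324mn    [distributive law]
= 324m^2n + 486m^2 + 324m^3 - 324n^3 - 486n^2 - 324mn^2 + 162m - 162n    [combine like terms]

324m^2n + 486m^2 + 324m^3 - 324n^3 - 486n^2 - 324mn^2 + 162m - 162n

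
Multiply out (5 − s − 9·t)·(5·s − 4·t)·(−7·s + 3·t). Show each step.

−175·s^2 + 215·s·t − 60·t^2 + 35·s^3 + 272·s^2·t − 375·s·t^2 + 108·t^3

(5 − s − 9·t)·(5·s − 4·t)·(−7·s + 3·t)
= (25·s − 20·t − 5·s^2 + 4·s·t − 45·s·t + 36·t^2)·(−7·s + 3·t)    [distributive law]
= (25·s − 20·t − 5·s^2 − 41·s·t + 36·t^2)·(−7·s + 3·t)    [combine like terms]
= −175·s^2 + 75·s·t + 140·s·t − 60·t^2 + 35·s^3 − 15·s^2·t + 287·s^2·t − 123·s·t^2 − 252·s·t^2 + 108·t^3    [distributive law]
= −175·s^2 + 215·s·t − 60·t^2 + 35·s^3 + 272·s^2·t − 375·s·t^2 + 108·t^3    [combine like terms]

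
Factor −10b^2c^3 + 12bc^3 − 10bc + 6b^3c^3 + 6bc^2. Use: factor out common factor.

2bc(−5bc^2 + 6c^2 − 5 + 3b^2c^2 + 3c)

−10b^2c^3 + 12bc^3 − 10bc + 6b^3c^3 + 6bc^2
= 2(−5b^2c^3 + 6bc^3 − 5bc + 3b^3c^3 + 3bc^2)    [factor out 2]
= 2bc(−5bc^2 + 6c^2 − 5 + 3b^2c^2 + 3c)    [factor out bc]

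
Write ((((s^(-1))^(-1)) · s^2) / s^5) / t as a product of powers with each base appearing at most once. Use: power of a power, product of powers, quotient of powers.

((((s^(-1))^(-1)) · s^2) / s^5) / t
= ((s · s^2) / s^5) / t    [power of a power]
= (s^3 / s^5) / t    [product of powers]
= s^(-2) / t    [quotient of powers]
= s^(-2)t^(-1)    [quotient of powers]

s^(-2)t^(-1)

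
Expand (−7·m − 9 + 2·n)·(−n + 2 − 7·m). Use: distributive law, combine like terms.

(−7·m − 9 + 2·n)·(−n + 2 − 7·m)
= 7·m·n − 14·m + 49·m^2 + 9·n − 18 + 63·m − 2·n^2 + 4·n − 14·m·n    [distributive law]
= −7·m·n + 49·m + 49·m^2 + 13·n − 18 − 2·n^2    [combine like terms]

−7·m·n + 49·m + 49·m^2 + 13·n − 18 − 2·n^2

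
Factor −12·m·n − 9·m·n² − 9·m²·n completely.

−12·m·n − 9·m·n² − 9·m²·n
= 3(−4·m·n − 3·m·n² − 3·m²·n)    [factor out 3]
= 3·m·n(−4 − 3·n − 3·m)    [factor out m·n]

3·m·n(−4 − 3·n − 3·m)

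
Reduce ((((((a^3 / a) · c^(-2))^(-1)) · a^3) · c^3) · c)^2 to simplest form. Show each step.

a^2c^12

((((((a^3 / a) · c^(-2))^(-1)) · a^3) · c^3) · c)^2
= ((((((a^3 / a) · c^(-2))^(-1)) · a^3) · c^3)^2) · (c^2)    [power of a product]
= ((((((a^3 / a) · c^(-2))^(-1)) · a^3)^2) · ((c^3)^2)) · (c^2)    [power of a product]
= ((((((a^3 / a) · c^(-2))^(-1))^2) · ((a^3)^2)) · ((c^3)^2)) · (c^2)    [power of a product]
= (((((a^3 / a) · c^(-2))^(-2)) · ((a^3)^2)) · ((c^3)^2)) · (c^2)    [power of a power]
= (((((a^3 / a)^(-2)) · ((c^(-2))^(-2))) · ((a^3)^2)) · ((c^3)^2)) · (c^2)    [power of a product]
= ((((((a^3)^(-2)) / (a^(-2))) · ((c^(-2))^(-2))) · ((a^3)^2)) · ((c^3)^2)) · (c^2)    [power of a quotient]
= ((((a^(-6) / (a^(-2))) · ((c^(-2))^(-2))) · ((a^3)^2)) · ((c^3)^2)) · (c^2)    [power of a power]
= (((a^(-4) · ((c^(-2))^(-2))) · ((a^3)^2)) · ((c^3)^2)) · (c^2)    [quotient of powers]
= (((a^(-4) · c^4) · ((a^3)^2)) · ((c^3)^2)) · (c^2)    [power of a power]
= (((a^(-4) · c^4) · a^6) · ((c^3)^2)) · (c^2)    [power of a power]
= (((a^(-4) · c^4) · a^6) · c^6) · (c^2)    [power of a power]
= a^2c^12    [product of powers]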